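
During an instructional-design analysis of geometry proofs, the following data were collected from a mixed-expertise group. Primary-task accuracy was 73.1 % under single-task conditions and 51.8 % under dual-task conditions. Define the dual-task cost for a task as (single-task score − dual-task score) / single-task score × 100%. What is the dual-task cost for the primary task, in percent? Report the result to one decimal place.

Cost = (73.1 − 51.8) / 73.1 × 100%
     = 21.3000 / 73.1 × 100% = 29.1382%.
≈ 29.1%.

29.1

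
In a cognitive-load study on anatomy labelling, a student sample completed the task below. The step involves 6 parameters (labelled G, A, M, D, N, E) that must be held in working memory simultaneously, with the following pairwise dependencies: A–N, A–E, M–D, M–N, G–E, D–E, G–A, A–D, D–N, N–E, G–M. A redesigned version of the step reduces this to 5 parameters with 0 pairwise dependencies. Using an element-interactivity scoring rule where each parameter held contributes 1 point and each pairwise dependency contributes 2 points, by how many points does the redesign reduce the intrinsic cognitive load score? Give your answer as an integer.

23

Original: 6 × 1 + 11 × 2 = 6 + 22 = 28.
Redesigned: 5 × 1 + 0 × 2 = 5 + 0 = 5.
Reduction = 28 − 5 = 23.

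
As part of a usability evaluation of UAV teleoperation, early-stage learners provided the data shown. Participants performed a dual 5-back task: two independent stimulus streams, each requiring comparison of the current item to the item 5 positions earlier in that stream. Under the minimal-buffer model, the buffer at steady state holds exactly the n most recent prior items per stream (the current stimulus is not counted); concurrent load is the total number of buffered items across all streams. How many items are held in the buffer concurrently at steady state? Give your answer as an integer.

Each stream's buffer holds its 5 most recent prior items.
Two independent streams: 2 × 5 = 10 buffered items at steady state.

10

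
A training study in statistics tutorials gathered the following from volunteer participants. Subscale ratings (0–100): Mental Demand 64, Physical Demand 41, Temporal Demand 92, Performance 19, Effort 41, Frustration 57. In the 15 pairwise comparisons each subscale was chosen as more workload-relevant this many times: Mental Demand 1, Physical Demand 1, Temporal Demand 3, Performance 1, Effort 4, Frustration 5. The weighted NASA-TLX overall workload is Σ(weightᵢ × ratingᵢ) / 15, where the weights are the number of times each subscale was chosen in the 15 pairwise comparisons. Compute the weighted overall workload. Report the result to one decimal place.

56.6

The tallies are the weights (they sum to 15).
Weighted sum = 1·64 + 1·41 + 3·92 + 1·19 + 4·41 + 5·57
            = 64 + 41 + 276 + 19 + 164 + 285 = 849.
Overall workload = 849 / 15 = 56.6000 ≈ 56.6.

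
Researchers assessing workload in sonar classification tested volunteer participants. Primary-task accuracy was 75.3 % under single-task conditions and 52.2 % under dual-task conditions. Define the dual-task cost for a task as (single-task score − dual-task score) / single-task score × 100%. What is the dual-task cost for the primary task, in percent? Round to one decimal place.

Cost = (75.3 − 52.2) / 75.3 × 100%
     = 23.1000 / 75.3 × 100% = 30.6773%.
≈ 30.7%.

30.7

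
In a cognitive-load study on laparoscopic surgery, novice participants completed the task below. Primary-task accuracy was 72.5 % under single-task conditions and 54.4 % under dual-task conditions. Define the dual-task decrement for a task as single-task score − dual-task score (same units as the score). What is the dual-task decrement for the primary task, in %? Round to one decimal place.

18.1

Decrement = 72.5 − 54.4 = 18.1000 % ≈ 18.1 %.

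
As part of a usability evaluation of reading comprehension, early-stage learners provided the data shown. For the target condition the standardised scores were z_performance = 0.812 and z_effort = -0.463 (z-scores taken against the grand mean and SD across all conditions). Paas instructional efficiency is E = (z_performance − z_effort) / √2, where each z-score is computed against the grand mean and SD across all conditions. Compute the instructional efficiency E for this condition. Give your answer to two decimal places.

z_P − z_E = 0.812 − (-0.463) = 1.2750.
E = 1.2750 / √2 = 1.2750 / 1.41421 = 0.9016 ≈ 0.90.

0.90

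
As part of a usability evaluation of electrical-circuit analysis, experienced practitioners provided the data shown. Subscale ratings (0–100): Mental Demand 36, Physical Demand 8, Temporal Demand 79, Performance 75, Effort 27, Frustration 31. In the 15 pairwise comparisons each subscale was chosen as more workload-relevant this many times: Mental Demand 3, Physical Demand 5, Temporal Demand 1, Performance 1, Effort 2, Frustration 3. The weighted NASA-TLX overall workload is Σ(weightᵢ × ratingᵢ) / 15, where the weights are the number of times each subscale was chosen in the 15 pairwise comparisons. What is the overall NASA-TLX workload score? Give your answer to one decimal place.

29.9

The tallies are the weights (they sum to 15).
Weighted sum = 3·36 + 5·8 + 1·79 + 1·75 + 2·27 + 3·31
            = 108 + 40 + 79 + 75 + 54 + 93 = 449.
Overall workload = 449 / 15 = 29.9333 ≈ 29.9.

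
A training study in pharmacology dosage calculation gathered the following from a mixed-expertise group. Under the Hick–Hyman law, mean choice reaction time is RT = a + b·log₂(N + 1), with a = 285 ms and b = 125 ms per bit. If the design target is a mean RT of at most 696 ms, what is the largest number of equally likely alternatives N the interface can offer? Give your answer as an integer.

8

Set 285 + 125·log₂(N + 1) ≤ 696.
log₂(N + 1) ≤ (696 − 285) / 125 = 3.2880.
N + 1 ≤ 2^3.2880 = 9.7676.
N ≤ 8.7676, so the largest integer N is 8.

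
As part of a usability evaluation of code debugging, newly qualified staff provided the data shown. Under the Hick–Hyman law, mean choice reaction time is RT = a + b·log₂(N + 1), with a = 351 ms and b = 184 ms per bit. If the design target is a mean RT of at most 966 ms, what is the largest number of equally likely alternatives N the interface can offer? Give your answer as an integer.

Set 351 + 184·log₂(N + 1) ≤ 966.
log₂(N + 1) ≤ (966 − 351) / 184 = 3.3424.
N + 1 ≤ 2^3.3424 = 10.1429.
N ≤ 9.1429, so the largest integer N is 9.

9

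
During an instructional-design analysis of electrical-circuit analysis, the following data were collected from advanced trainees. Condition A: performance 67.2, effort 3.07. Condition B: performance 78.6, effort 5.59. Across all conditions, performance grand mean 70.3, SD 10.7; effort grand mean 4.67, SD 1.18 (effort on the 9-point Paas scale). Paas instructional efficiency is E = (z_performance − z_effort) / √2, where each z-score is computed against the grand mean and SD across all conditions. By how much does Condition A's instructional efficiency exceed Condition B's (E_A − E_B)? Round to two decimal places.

Condition A: z_P = (67.2 − 70.3)/10.7 = -0.2897; z_E = (3.07 − 4.67)/1.18 = -1.3559; E_A = (-0.2897 − (-1.3559))/√2 = 0.7539.
Condition B: z_P = (78.6 − 70.3)/10.7 = 0.7757; z_E = (5.59 − 4.67)/1.18 = 0.7797; E_B = (0.7757 − 0.7797)/√2 = -0.0028.
E_A − E_B = 0.7539 − (-0.0028) = 0.7567 ≈ 0.76.

0.76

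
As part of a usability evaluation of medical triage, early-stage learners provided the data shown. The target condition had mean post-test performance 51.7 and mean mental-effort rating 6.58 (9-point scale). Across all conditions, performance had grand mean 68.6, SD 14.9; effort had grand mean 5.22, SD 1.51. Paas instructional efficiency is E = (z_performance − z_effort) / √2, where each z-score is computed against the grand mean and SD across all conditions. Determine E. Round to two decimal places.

-1.44

z_performance = (51.7 − 68.6) / 14.9 = -16.9000 / 14.9 = -1.1342.
z_effort = (6.58 − 5.22) / 1.51 = 1.3600 / 1.51 = 0.9007.
z_P − z_E = -1.1342 − 0.9007 = -2.0349.
E = -2.0349 / √2 = -2.0349 / 1.41421 = -1.4389 ≈ -1.44.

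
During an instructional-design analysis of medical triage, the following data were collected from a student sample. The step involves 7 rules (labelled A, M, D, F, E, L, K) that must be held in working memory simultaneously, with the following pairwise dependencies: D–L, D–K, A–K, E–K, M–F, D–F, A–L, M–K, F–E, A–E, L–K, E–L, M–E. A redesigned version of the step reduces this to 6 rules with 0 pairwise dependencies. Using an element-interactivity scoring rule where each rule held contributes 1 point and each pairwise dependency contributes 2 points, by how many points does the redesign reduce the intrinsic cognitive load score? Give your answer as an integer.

27

Original: 7 × 1 + 13 × 2 = 7 + 26 = 33.
Redesigned: 6 × 1 + 0 × 2 = 6 + 0 = 6.
Reduction = 33 − 6 = 27.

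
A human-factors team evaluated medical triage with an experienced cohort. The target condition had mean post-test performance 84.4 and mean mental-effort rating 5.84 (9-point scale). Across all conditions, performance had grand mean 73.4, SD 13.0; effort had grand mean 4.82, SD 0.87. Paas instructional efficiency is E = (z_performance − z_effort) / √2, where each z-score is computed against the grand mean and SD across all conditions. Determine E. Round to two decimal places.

z_performance = (84.4 − 73.4) / 13.0 = 11.0000 / 13.0 = 0.8462.
z_effort = (5.84 − 4.82) / 0.87 = 1.0200 / 0.87 = 1.1724.
z_P − z_E = 0.8462 − 1.1724 = -0.3262.
E = -0.3262 / √2 = -0.3262 / 1.41421 = -0.2307 ≈ -0.23.

-0.23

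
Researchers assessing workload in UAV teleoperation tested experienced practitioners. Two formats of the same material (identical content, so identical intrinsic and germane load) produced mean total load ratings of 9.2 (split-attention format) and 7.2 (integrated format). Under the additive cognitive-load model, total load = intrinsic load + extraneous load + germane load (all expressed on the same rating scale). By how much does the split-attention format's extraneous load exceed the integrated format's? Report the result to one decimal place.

2.0

Intrinsic and germane load are equal across formats, so the difference in total load equals the difference in extraneous load.
Extraneous-load difference = 9.2 − 7.2 = 2.0.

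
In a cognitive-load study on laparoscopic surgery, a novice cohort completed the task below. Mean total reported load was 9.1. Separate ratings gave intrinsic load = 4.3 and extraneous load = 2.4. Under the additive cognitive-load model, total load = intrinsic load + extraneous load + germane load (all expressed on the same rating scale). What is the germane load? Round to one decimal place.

germane load = total − intrinsic − extraneous
             = 9.1 − 4.3 − 2.4 = 2.4.

2.4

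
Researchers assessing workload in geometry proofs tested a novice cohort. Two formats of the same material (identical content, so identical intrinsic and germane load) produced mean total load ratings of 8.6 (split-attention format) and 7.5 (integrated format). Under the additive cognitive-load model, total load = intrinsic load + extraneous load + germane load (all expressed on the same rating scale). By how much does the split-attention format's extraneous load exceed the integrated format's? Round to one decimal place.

Intrinsic and germane load are equal across formats, so the difference in total load equals the difference in extraneous load.
Extraneous-load difference = 8.6 − 7.5 = 1.1.

1.1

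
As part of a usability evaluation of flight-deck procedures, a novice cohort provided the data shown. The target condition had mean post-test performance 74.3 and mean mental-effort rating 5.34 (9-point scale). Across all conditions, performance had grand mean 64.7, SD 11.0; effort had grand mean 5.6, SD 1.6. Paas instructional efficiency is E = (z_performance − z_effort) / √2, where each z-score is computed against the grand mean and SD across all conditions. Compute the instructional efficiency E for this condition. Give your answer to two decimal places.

0.73

z_performance = (74.3 − 64.7) / 11.0 = 9.6000 / 11.0 = 0.8727.
z_effort = (5.34 − 5.6) / 1.6 = -0.2600 / 1.6 = -0.1625.
z_P − z_E = 0.8727 − (-0.1625) = 1.0352.
E = 1.0352 / √2 = 1.0352 / 1.41421 = 0.7320 ≈ 0.73.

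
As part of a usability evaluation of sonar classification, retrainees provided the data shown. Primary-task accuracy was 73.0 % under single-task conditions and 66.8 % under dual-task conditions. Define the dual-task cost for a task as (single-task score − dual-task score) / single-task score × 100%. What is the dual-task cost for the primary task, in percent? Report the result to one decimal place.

8.5

Cost = (73.0 − 66.8) / 73.0 × 100%
     = 6.2000 / 73.0 × 100% = 8.4932%.
≈ 8.5%.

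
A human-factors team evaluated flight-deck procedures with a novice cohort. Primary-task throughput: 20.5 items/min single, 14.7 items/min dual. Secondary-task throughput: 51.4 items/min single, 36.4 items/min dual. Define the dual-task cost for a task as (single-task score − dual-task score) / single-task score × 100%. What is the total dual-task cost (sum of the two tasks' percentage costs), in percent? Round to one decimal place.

57.5

Primary cost = (20.5 − 14.7) / 20.5 × 100% = 28.2927%.
Secondary cost = (51.4 − 36.4) / 51.4 × 100% = 29.1829%.
Total = 28.2927% + 29.1829% = 57.4756% ≈ 57.5%.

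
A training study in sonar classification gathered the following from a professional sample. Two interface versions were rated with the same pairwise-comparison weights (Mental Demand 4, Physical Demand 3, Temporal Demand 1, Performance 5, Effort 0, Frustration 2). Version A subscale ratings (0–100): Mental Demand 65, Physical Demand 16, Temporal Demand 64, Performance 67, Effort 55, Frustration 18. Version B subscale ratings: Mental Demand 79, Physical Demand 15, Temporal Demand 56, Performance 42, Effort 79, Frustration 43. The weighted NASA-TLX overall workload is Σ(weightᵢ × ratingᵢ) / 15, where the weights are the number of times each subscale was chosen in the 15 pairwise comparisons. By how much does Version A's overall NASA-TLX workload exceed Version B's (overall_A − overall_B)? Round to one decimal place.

2.0

Version A weighted sum = 4·65 + 3·16 + 1·64 + 5·67 + 0·55 + 2·18 = 260 + 48 + 64 + 335 + 0 + 36 = 743; overall_A = 743/15 = 49.5333.
Version B weighted sum = 4·79 + 3·15 + 1·56 + 5·42 + 0·79 + 2·43 = 316 + 45 + 56 + 210 + 0 + 86 = 713; overall_B = 713/15 = 47.5333.
Difference = 49.5333 − 47.5333 = 2.0000 ≈ 2.0.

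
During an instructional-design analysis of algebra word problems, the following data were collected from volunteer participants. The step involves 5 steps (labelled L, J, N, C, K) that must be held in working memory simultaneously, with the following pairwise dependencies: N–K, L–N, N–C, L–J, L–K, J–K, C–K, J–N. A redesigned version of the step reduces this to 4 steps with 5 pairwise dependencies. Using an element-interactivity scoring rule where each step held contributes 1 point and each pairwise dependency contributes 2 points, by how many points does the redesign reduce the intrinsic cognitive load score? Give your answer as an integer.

Original: 5 × 1 + 8 × 2 = 5 + 16 = 21.
Redesigned: 4 × 1 + 5 × 2 = 4 + 10 = 14.
Reduction = 21 − 14 = 7.

7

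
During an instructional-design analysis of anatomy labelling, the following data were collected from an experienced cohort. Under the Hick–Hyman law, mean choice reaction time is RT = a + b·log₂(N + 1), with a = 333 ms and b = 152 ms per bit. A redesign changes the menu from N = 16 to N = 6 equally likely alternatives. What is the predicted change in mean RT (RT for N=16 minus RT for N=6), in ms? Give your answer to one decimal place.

194.6

RT(16) = 333 + 152·log₂(17) = 333 + 152·4.0875 = 954.3000 ms.
RT(6) = 333 + 152·log₂(7) = 333 + 152·2.8074 = 759.7248 ms.
Difference = 954.3000 − 759.7248 = 194.5752 ≈ 194.6 ms.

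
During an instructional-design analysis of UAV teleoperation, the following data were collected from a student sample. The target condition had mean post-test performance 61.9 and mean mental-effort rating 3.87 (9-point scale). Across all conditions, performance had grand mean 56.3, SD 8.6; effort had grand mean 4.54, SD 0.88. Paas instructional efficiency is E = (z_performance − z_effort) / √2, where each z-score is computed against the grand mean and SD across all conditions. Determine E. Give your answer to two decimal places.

1.00

z_performance = (61.9 − 56.3) / 8.6 = 5.6000 / 8.6 = 0.6512.
z_effort = (3.87 − 4.54) / 0.88 = -0.6700 / 0.88 = -0.7614.
z_P − z_E = 0.6512 − (-0.7614) = 1.4126.
E = 1.4126 / √2 = 1.4126 / 1.41421 = 0.9989 ≈ 1.00.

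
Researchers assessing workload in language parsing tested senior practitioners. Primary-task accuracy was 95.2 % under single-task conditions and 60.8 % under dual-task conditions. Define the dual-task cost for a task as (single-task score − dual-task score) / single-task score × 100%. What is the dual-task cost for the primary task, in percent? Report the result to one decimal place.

36.1

Cost = (95.2 − 60.8) / 95.2 × 100%
     = 34.4000 / 95.2 × 100% = 36.1345%.
≈ 36.1%.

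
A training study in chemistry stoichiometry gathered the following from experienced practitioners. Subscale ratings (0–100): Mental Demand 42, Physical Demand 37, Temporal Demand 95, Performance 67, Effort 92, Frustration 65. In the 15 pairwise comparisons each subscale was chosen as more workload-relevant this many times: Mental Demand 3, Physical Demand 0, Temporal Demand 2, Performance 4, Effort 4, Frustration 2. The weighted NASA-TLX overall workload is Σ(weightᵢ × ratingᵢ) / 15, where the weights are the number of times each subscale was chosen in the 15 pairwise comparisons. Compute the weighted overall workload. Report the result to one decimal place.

The tallies are the weights (they sum to 15).
Weighted sum = 3·42 + 0·37 + 2·95 + 4·67 + 4·92 + 2·65
            = 126 + 0 + 190 + 268 + 368 + 130 = 1082.
Overall workload = 1082 / 15 = 72.1333 ≈ 72.1.

72.1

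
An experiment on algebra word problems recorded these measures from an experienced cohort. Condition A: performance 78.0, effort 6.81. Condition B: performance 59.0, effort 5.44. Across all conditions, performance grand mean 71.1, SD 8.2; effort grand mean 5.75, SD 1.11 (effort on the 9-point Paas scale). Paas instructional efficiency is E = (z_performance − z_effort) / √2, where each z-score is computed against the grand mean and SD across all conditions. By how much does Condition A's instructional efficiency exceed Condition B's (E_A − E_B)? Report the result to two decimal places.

0.77

Condition A: z_P = (78.0 − 71.1)/8.2 = 0.8415; z_E = (6.81 − 5.75)/1.11 = 0.9550; E_A = (0.8415 − 0.9550)/√2 = -0.0803.
Condition B: z_P = (59.0 − 71.1)/8.2 = -1.4756; z_E = (5.44 − 5.75)/1.11 = -0.2793; E_B = (-1.4756 − (-0.2793))/√2 = -0.8459.
E_A − E_B = -0.0803 − (-0.8459) = 0.7656 ≈ 0.77.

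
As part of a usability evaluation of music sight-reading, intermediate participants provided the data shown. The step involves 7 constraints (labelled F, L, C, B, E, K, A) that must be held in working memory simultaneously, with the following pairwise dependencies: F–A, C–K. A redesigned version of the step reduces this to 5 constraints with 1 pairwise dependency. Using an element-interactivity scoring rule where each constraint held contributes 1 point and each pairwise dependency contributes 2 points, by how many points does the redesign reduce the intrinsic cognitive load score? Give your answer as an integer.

Original: 7 × 1 + 2 × 2 = 7 + 4 = 11.
Redesigned: 5 × 1 + 1 × 2 = 5 + 2 = 7.
Reduction = 11 − 7 = 4.

4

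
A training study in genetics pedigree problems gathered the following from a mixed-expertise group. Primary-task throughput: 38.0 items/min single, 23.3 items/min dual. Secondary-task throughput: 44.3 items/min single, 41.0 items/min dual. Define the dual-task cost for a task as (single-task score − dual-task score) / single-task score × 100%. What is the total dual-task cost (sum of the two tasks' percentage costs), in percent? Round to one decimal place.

Primary cost = (38.0 − 23.3) / 38.0 × 100% = 38.6842%.
Secondary cost = (44.3 − 41.0) / 44.3 × 100% = 7.4492%.
Total = 38.6842% + 7.4492% = 46.1334% ≈ 46.1%.

46.1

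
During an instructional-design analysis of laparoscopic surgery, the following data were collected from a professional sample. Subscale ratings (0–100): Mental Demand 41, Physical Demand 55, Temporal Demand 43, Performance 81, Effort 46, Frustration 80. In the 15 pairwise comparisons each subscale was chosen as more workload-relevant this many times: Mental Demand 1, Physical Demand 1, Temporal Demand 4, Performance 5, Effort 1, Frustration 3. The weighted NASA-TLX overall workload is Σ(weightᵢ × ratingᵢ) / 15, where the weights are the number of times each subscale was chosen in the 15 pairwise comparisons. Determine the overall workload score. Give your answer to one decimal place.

The tallies are the weights (they sum to 15).
Weighted sum = 1·41 + 1·55 + 4·43 + 5·81 + 1·46 + 3·80
            = 41 + 55 + 172 + 405 + 46 + 240 = 959.
Overall workload = 959 / 15 = 63.9333 ≈ 63.9.

63.9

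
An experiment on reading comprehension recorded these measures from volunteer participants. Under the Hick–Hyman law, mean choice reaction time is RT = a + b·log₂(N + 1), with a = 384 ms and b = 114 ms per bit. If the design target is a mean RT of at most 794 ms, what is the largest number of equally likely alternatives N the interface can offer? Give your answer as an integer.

11

Set 384 + 114·log₂(N + 1) ≤ 794.
log₂(N + 1) ≤ (794 − 384) / 114 = 3.5965.
N + 1 ≤ 2^3.5965 = 12.0964.
N ≤ 11.0964, so the largest integer N is 11.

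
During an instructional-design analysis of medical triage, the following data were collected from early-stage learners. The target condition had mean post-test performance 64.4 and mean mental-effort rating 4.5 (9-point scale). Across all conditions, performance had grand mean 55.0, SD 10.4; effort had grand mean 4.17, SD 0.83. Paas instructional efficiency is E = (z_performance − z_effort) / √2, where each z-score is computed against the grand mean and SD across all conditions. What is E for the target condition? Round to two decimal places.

z_performance = (64.4 − 55.0) / 10.4 = 9.4000 / 10.4 = 0.9038.
z_effort = (4.5 − 4.17) / 0.83 = 0.3300 / 0.83 = 0.3976.
z_P − z_E = 0.9038 − 0.3976 = 0.5062.
E = 0.5062 / √2 = 0.5062 / 1.41421 = 0.3579 ≈ 0.36.

0.36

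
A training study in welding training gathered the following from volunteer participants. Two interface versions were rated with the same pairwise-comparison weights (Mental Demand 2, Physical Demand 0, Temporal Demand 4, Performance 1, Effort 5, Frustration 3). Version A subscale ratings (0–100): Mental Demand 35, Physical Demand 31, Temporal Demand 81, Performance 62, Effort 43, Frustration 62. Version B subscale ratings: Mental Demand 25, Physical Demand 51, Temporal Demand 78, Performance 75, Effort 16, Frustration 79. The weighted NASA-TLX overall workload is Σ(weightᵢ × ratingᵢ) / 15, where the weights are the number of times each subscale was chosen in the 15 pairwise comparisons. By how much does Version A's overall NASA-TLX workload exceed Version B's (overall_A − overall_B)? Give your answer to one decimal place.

Version A weighted sum = 2·35 + 0·31 + 4·81 + 1·62 + 5·43 + 3·62 = 70 + 0 + 324 + 62 + 215 + 186 = 857; overall_A = 857/15 = 57.1333.
Version B weighted sum = 2·25 + 0·51 + 4·78 + 1·75 + 5·16 + 3·79 = 50 + 0 + 312 + 75 + 80 + 237 = 754; overall_B = 754/15 = 50.2667.
Difference = 57.1333 − 50.2667 = 6.8666 ≈ 6.9.

6.9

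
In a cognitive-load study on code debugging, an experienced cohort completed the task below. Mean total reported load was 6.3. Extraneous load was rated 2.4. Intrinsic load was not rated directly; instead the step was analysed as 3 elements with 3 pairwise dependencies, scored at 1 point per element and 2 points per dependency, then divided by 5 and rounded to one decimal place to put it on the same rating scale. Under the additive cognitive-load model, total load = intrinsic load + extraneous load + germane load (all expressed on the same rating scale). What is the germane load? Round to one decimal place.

2.1

Intrinsic (element-interactivity): (3 × 1 + 3 × 2) / 5 = 9 / 5 = 1.8000 → 1.8.
germane load = total − intrinsic − extraneous
             = 6.3 − 1.8 − 2.4 = 2.1.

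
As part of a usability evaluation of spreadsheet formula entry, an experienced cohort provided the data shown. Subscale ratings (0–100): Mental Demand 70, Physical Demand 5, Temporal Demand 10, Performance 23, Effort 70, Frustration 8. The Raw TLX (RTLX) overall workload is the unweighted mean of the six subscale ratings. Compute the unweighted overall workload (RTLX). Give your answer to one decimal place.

Sum of ratings = 70 + 5 + 10 + 23 + 70 + 8 = 186.
RTLX = 186 / 6 = 31.0000 ≈ 31.0.

31.0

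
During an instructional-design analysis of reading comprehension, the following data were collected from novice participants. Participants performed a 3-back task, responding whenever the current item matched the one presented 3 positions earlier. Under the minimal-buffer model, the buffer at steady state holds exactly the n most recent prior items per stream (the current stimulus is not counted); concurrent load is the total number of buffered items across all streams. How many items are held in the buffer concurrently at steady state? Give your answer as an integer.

The buffer holds the 3 most recent prior items.
Steady-state concurrent load = 3 items.

3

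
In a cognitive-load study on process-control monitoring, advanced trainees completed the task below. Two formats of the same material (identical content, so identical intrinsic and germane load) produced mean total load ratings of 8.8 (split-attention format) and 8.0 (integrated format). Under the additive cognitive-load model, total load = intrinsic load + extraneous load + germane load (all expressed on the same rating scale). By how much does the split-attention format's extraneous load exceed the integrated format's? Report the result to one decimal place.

Intrinsic and germane load are equal across formats, so the difference in total load equals the difference in extraneous load.
Extraneous-load difference = 8.8 − 8.0 = 0.8.

0.8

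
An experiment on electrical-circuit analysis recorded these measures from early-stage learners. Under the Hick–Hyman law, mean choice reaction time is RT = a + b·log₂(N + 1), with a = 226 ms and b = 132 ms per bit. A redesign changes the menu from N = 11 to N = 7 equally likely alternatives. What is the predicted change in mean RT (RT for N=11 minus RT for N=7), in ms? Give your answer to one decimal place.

RT(11) = 226 + 132·log₂(12) = 226 + 132·3.5850 = 699.2200 ms.
RT(7) = 226 + 132·log₂(8) = 226 + 132·3.0000 = 622.0000 ms.
Difference = 699.2200 − 622.0000 = 77.2200 ≈ 77.2 ms.

77.2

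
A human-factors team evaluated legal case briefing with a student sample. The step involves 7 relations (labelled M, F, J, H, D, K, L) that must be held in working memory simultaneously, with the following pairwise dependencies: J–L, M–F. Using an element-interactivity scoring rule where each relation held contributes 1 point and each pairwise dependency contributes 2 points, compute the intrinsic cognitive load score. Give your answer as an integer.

Count of relations held simultaneously: 7.
Count of pairwise dependencies listed: 2.
Element contribution: 7 × 1 = 7.
Interaction contribution: 2 × 2 = 4.
Intrinsic load = 7 + 4 = 11.

11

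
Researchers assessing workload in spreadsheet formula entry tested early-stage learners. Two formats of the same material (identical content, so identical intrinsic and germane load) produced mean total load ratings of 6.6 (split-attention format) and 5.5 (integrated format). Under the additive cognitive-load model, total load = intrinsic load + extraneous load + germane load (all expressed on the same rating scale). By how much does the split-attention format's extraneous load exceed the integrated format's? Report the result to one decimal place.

Intrinsic and germane load are equal across formats, so the difference in total load equals the difference in extraneous load.
Extraneous-load difference = 6.6 − 5.5 = 1.1.

1.1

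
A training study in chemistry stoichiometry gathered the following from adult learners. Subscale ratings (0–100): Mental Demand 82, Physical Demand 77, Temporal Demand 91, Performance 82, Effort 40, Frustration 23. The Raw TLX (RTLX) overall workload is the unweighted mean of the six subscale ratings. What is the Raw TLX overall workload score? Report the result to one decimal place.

Sum of ratings = 82 + 77 + 91 + 82 + 40 + 23 = 395.
RTLX = 395 / 6 = 65.8333 ≈ 65.8.

65.8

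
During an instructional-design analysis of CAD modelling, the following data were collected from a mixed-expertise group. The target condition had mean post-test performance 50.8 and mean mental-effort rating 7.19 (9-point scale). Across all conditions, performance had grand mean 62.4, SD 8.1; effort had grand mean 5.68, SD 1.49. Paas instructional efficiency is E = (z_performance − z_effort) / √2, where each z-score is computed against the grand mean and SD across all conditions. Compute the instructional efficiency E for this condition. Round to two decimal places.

z_performance = (50.8 − 62.4) / 8.1 = -11.6000 / 8.1 = -1.4321.
z_effort = (7.19 − 5.68) / 1.49 = 1.5100 / 1.49 = 1.0134.
z_P − z_E = -1.4321 − 1.0134 = -2.4455.
E = -2.4455 / √2 = -2.4455 / 1.41421 = -1.7292 ≈ -1.73.

-1.73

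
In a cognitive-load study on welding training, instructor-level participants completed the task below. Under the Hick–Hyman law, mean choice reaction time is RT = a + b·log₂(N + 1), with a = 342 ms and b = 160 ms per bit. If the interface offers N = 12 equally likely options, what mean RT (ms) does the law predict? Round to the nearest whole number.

934

log₂(12 + 1) = log₂(13) = 3.7004.
RT = 342 + 160 × 3.7004 = 342 + 592.0640 = 934.0640 ms.
≈ 934 ms.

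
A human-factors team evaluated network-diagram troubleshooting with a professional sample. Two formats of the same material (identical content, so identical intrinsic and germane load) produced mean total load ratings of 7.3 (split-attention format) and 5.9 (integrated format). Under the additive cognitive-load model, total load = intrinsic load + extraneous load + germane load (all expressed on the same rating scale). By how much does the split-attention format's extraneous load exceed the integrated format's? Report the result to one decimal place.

1.4

Intrinsic and germane load are equal across formats, so the difference in total load equals the difference in extraneous load.
Extraneous-load difference = 7.3 − 5.9 = 1.4.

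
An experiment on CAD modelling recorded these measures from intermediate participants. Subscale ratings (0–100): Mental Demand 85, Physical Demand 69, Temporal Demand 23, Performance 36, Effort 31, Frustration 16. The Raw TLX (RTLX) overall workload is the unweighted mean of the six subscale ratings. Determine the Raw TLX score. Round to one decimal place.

43.3

Sum of ratings = 85 + 69 + 23 + 36 + 31 + 16 = 260.
RTLX = 260 / 6 = 43.3333 ≈ 43.3.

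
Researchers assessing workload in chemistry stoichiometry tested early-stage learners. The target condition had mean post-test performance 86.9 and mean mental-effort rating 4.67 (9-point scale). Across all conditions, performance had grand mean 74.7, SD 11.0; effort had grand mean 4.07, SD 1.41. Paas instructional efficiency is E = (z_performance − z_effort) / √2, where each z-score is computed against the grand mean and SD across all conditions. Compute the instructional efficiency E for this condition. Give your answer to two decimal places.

0.48

z_performance = (86.9 − 74.7) / 11.0 = 12.2000 / 11.0 = 1.1091.
z_effort = (4.67 − 4.07) / 1.41 = 0.6000 / 1.41 = 0.4255.
z_P − z_E = 1.1091 − 0.4255 = 0.6836.
E = 0.6836 / √2 = 0.6836 / 1.41421 = 0.4834 ≈ 0.48.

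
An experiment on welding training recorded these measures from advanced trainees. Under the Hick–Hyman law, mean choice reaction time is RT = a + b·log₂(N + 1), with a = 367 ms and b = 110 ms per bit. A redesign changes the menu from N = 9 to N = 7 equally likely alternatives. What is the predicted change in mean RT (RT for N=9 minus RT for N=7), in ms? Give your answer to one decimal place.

RT(9) = 367 + 110·log₂(10) = 367 + 110·3.3219 = 732.4090 ms.
RT(7) = 367 + 110·log₂(8) = 367 + 110·3.0000 = 697.0000 ms.
Difference = 732.4090 − 697.0000 = 35.4090 ≈ 35.4 ms.

35.4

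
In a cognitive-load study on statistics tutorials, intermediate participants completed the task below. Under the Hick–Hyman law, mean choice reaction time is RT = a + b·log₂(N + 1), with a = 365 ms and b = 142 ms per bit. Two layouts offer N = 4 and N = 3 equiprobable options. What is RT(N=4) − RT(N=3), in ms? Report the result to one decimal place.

45.7

RT(4) = 365 + 142·log₂(5) = 365 + 142·2.3219 = 694.7098 ms.
RT(3) = 365 + 142·log₂(4) = 365 + 142·2.0000 = 649.0000 ms.
Difference = 694.7098 − 649.0000 = 45.7098 ≈ 45.7 ms.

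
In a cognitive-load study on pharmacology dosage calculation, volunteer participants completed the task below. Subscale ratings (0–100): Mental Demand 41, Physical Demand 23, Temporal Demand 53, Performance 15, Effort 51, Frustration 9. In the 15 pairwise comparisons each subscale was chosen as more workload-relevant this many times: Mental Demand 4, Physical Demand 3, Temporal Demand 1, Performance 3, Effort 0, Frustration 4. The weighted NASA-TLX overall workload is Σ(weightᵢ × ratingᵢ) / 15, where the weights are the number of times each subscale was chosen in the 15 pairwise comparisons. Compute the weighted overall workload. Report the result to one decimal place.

The tallies are the weights (they sum to 15).
Weighted sum = 4·41 + 3·23 + 1·53 + 3·15 + 0·51 + 4·9
            = 164 + 69 + 53 + 45 + 0 + 36 = 367.
Overall workload = 367 / 15 = 24.4667 ≈ 24.5.

24.5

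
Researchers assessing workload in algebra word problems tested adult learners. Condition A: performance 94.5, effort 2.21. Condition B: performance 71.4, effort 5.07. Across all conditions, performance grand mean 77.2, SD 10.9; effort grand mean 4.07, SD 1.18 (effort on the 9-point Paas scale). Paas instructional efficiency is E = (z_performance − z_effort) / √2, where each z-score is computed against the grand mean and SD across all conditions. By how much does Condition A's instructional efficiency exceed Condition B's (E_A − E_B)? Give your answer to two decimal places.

3.21

Condition A: z_P = (94.5 − 77.2)/10.9 = 1.5872; z_E = (2.21 − 4.07)/1.18 = -1.5763; E_A = (1.5872 − (-1.5763))/√2 = 2.2369.
Condition B: z_P = (71.4 − 77.2)/10.9 = -0.5321; z_E = (5.07 − 4.07)/1.18 = 0.8475; E_B = (-0.5321 − 0.8475)/√2 = -0.9755.
E_A − E_B = 2.2369 − (-0.9755) = 3.2124 ≈ 3.21.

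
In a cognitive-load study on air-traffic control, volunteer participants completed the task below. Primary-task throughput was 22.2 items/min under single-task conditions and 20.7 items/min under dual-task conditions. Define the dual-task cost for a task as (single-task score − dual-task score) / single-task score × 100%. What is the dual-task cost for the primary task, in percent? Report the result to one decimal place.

6.8

Cost = (22.2 − 20.7) / 22.2 × 100%
     = 1.5000 / 22.2 × 100% = 6.7568%.
≈ 6.8%.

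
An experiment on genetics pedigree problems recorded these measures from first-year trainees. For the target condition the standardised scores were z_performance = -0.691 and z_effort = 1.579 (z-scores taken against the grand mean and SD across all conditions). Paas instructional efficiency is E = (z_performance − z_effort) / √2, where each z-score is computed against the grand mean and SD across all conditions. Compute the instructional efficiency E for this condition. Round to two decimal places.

-1.61

z_P − z_E = -0.691 − 1.579 = -2.2700.
E = -2.2700 / √2 = -2.2700 / 1.41421 = -1.6051 ≈ -1.61.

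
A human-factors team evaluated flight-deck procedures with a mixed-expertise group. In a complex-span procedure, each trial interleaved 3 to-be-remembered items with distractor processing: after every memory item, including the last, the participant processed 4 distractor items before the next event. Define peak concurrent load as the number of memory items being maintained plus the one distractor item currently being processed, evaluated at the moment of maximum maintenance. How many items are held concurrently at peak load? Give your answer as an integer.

4

Maintenance is greatest during the distractor(s) after memory item 3: all 3 memory items are being held.
One distractor item is concurrently being processed.
Peak concurrent load = 3 + 1 = 4 items.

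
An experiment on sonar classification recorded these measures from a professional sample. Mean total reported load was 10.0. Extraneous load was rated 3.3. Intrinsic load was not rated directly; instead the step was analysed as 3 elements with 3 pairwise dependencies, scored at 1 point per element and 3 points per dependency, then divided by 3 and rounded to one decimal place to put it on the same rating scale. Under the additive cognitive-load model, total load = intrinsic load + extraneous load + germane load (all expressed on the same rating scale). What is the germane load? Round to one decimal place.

Intrinsic (element-interactivity): (3 × 1 + 3 × 3) / 3 = 12 / 3 = 4.0000 → 4.0.
germane load = total − intrinsic − extraneous
             = 10.0 − 4.0 − 3.3 = 2.7.

2.7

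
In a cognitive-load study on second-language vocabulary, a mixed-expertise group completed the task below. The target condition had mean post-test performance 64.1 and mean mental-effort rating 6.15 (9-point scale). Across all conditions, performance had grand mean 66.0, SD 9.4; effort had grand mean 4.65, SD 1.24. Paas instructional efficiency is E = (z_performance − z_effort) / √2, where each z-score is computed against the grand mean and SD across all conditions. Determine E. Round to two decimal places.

-1.00

z_performance = (64.1 − 66.0) / 9.4 = -1.9000 / 9.4 = -0.2021.
z_effort = (6.15 − 4.65) / 1.24 = 1.5000 / 1.24 = 1.2097.
z_P − z_E = -0.2021 − 1.2097 = -1.4118.
E = -1.4118 / √2 = -1.4118 / 1.41421 = -0.9983 ≈ -1.00.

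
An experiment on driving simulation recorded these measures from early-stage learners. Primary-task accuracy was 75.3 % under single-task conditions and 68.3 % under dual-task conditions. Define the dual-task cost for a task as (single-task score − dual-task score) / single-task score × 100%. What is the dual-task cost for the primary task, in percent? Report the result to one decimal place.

Cost = (75.3 − 68.3) / 75.3 × 100%
     = 7.0000 / 75.3 × 100% = 9.2961%.
≈ 9.3%.

9.3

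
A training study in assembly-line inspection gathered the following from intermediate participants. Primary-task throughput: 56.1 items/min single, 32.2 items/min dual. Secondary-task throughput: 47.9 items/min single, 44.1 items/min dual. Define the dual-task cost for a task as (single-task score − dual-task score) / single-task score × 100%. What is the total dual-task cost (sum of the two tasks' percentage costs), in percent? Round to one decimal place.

50.5

Primary cost = (56.1 − 32.2) / 56.1 × 100% = 42.6025%.
Secondary cost = (47.9 − 44.1) / 47.9 × 100% = 7.9332%.
Total = 42.6025% + 7.9332% = 50.5357% ≈ 50.5%.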